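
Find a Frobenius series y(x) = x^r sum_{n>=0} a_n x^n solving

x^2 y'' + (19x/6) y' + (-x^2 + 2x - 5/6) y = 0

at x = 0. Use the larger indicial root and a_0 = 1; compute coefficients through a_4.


Write in Frobenius form y'' + (p(x)/x) y' + (q(x)/x^2) y = 0:
  p(x) = 19/6,  q(x) = -x^2 + 2x - 5/6.
Indicial equation: r(r-1) + (19/6) r + (-5/6) = 0 -> roots r_1 = 1/3, r_2 = -5/2.
Take r = r_1 = 1/3. Let y(x) = x^r sum_{n>=0} a_n x^n with a_0 = 1.
Substitute y = x^r sum a_n x^n and match x^{r+n}. The recurrence is
  D(n) a_n + 2 a_{n-1} - 1 a_{n-2} = 0,  where D(n) = (r+n)(r+n-1) + (19/6)(r+n) + (-5/6).
  a_n = [-2 a_{n-1} + 1 a_{n-2}] / D(n).
Since the indicial polynomial factors as (r - r_1)(r - r_2), D(n) = (r_1 + n - r_1)(r_1 + n - r_2) = n(n + 17/6).
Evaluating step by step (a_0 = 1):
  n = 1: D(1) = 1(1 + 17/6) = 23/6; numerator = -2(1) = -2; a_1 = (-2)/(23/6) = -12/23
  n = 2: D(2) = 2(2 + 17/6) = 29/3; numerator = -2(-12/23) + 1(1) = 47/23; a_2 = (47/23)/(29/3) = 141/667
  n = 3: D(3) = 3(3 + 17/6) = 35/2; numerator = -2(141/667) + 1(-12/23) = -630/667; a_3 = (-630/667)/(35/2) = -36/667
  n = 4: D(4) = 4(4 + 17/6) = 82/3; numerator = -2(-36/667) + 1(141/667) = 213/667; a_4 = (213/667)/(82/3) = 639/54694

r = 1/3; a_0 = 1; a_1 = -12/23; a_2 = 141/667; a_3 = -36/667; a_4 = 639/54694


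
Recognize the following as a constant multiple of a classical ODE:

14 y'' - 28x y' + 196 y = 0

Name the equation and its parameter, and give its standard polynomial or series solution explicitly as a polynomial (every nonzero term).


All three coefficients share the factor 14; dividing through by 14 gives  y'' - 2x y' + 14 y = 0.
This matches the Hermite equation y'' - 2x y' + 2n y = 0 with 2n = 14, so n = 7; the polynomial solution is H_7(x).
With y = sum_k a_k x^k, matching x^k gives (k+2)(k+1) a_{k+2} = 2(k - n) a_k = 2(k - 7) a_k. The right side vanishes at k = 7, so the series with the parity of 7 terminates at degree 7.
Standard normalization: leading coefficient of H_n is 2^n, so a_7 = 2^7 = 128. Work downward with a_k = (k+1)(k+2) a_{k+2} / (2(k - n)):
  a_5 = (6)(7)(128) / (2(5 - 7)) = 5376/(-4) = -1344
  a_3 = (4)(5)(-1344) / (2(3 - 7)) = -26880/(-8) = 3360
  a_1 = (2)(3)(3360) / (2(1 - 7)) = 20160/(-12) = -1680
Hence H_7(x) = 128 x^7 - 1344 x^5 + 3360 x^3 - 1680 x.

H_7(x); series = 128 x^7 - 1344 x^5 + 3360 x^3 - 1680 x


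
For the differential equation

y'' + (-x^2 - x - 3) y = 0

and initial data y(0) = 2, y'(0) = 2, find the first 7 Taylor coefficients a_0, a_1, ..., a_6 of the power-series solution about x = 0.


Ansatz: y(x) = sum_{n>=0} a_n x^n, so y'(x) = sum_{n>=1} n a_n x^(n-1) and y''(x) = sum_{n>=2} n(n-1) a_n x^(n-2).
Substitute into P(x) y'' + Q(x) y' + R(x) y = 0 with P(x) = 1, Q(x) = 0, R(x) = -x^2 - x - 3, and match powers of x.
Initial conditions: a_0 = 2, a_1 = 2.
Setting the coefficient of each power of x to zero and solving order by order (substituting the coefficients already found):
  x^0: 2 a_2 - 3 a_0 = 0  ->  2 a_2 = 3 a_0 = 6  ->  a_2 = 3
  x^1: 6 a_3 - 3 a_1 - a_0 = 0  ->  6 a_3 = 3 a_1 + a_0 = 8  ->  a_3 = 4/3
  x^2: 12 a_4 - 3 a_2 - a_1 - a_0 = 0  ->  12 a_4 = 3 a_2 + a_1 + a_0 = 13  ->  a_4 = 13/12
  x^3: 20 a_5 - 3 a_3 - a_2 - a_1 = 0  ->  20 a_5 = 3 a_3 + a_2 + a_1 = 9  ->  a_5 = 9/20
  x^4: 30 a_6 - 3 a_4 - a_3 - a_2 = 0  ->  30 a_6 = 3 a_4 + a_3 + a_2 = 91/12  ->  a_6 = 91/360
Truncated series: y(x) = 2 + 2 x + 3 x^2 + (4/3) x^3 + (13/12) x^4 + (9/20) x^5 + (91/360) x^6 + O(x^7).

a_0 = 2; a_1 = 2; a_2 = 3; a_3 = 4/3; a_4 = 13/12; a_5 = 9/20; a_6 = 91/360


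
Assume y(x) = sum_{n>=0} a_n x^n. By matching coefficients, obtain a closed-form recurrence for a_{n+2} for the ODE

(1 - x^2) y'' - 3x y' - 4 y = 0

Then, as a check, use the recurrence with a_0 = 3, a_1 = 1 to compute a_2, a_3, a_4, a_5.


Substitute y = sum_n a_n x^n.
(1 - 1 x^2) y'' contributes (n+2)(n+1) a_{n+2} - n(n-1) a_n at x^n.
-3 x y'(x) contributes -3 n a_n at x^n.
-4 y(x) contributes -4 a_n at x^n.
Matching x^n: (n+2)(n+1) a_{n+2} + (-n(n-1) - 3 n - 4) a_n = 0.
Thus a_{n+2} = (n(n-1) + 3 n + 4) / ((n+1)(n+2)) * a_n.

Check with a_0 = 3, a_1 = 1 (apply the recurrence for n = 0, 1, 2, 3): a_0 = 3, a_1 = 1, a_2 = 6, a_3 = 7/6, a_4 = 6, a_5 = 133/120.

a_(n+2) = (n(n-1) + 3 n + 4) / ((n+1)(n+2)) * a_n; check: a_0 = 3, a_1 = 1, a_2 = 6, a_3 = 7/6, a_4 = 6, a_5 = 133/120


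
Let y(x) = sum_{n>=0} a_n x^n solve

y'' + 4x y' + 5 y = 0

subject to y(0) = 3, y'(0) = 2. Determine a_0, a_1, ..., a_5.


Ansatz: y(x) = sum_{n>=0} a_n x^n, so y'(x) = sum_{n>=1} n a_n x^(n-1) and y''(x) = sum_{n>=2} n(n-1) a_n x^(n-2).
Substitute into P(x) y'' + Q(x) y' + R(x) y = 0 with P(x) = 1, Q(x) = 4x, R(x) = 5, and match powers of x.
Initial conditions: a_0 = 3, a_1 = 2.
Setting the coefficient of each power of x to zero and solving order by order (substituting the coefficients already found):
  x^0: 2 a_2 + 5 a_0 = 0  ->  2 a_2 = -5 a_0 = -15  ->  a_2 = -15/2
  x^1: 6 a_3 + 9 a_1 = 0  ->  6 a_3 = -9 a_1 = -18  ->  a_3 = -3
  x^2: 12 a_4 + 13 a_2 = 0  ->  12 a_4 = -13 a_2 = 195/2  ->  a_4 = 65/8
  x^3: 20 a_5 + 17 a_3 = 0  ->  20 a_5 = -17 a_3 = 51  ->  a_5 = 51/20
Truncated series: y(x) = 3 + 2 x - (15/2) x^2 - 3 x^3 + (65/8) x^4 + (51/20) x^5 + O(x^6).

a_0 = 3; a_1 = 2; a_2 = -15/2; a_3 = -3; a_4 = 65/8; a_5 = 51/20


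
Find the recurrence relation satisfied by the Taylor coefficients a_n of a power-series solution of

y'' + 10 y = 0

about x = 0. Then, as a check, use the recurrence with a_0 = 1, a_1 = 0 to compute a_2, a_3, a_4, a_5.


Substitute y = sum_n a_n x^n into y'' + (const) y = 0.
y''(x) = sum_{n>=0} (n+2)(n+1) a_{n+2} x^n.
The ODE becomes sum_n [(n+2)(n+1) a_{n+2} + 10 a_n] x^n = 0.
Setting each coefficient to zero gives the recurrence:
  (n+2)(n+1) a_{n+2} + 10 a_n = 0,
  a_{n+2} = -10 / ((n+1)(n+2)) a_n.

Check with a_0 = 1, a_1 = 0 (apply the recurrence for n = 0, 1, 2, 3): a_0 = 1, a_1 = 0, a_2 = -5, a_3 = 0, a_4 = 25/6, a_5 = 0.

a_{n+2} = -10/((n+1)(n+2)) * a_n; check: a_0 = 1, a_1 = 0, a_2 = -5, a_3 = 0, a_4 = 25/6, a_5 = 0


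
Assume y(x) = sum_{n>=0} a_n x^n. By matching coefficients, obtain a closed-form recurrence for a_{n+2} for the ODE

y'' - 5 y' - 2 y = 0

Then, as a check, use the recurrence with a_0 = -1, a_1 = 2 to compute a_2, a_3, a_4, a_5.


Substitute y = sum_n a_n x^n.
y''(x) has coefficient (n+2)(n+1) a_{n+2} at x^n;
-5 y'(x) has coefficient -5 (n+1) a_{n+1} at x^n;
-2 y(x) has coefficient -2 a_n at x^n.
Matching x^n: (n+2)(n+1) a_{n+2} - 5 (n+1) a_{n+1} - 2 a_n = 0.
Thus a_{n+2} = [5 (n+1) a_{n+1} + 2 a_n] / ((n+1)(n+2)).

Check with a_0 = -1, a_1 = 2 (apply the recurrence for n = 0, 1, 2, 3): a_0 = -1, a_1 = 2, a_2 = 4, a_3 = 22/3, a_4 = 59/6, a_5 = 317/30.

a_(n+2) = [5 (n+1) a_(n+1) + 2 a_n] / ((n+1)(n+2)); check: a_0 = -1, a_1 = 2, a_2 = 4, a_3 = 22/3, a_4 = 59/6, a_5 = 317/30


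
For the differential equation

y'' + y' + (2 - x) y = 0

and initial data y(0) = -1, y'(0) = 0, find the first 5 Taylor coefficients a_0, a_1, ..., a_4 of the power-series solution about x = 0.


Ansatz: y(x) = sum_{n>=0} a_n x^n, so y'(x) = sum_{n>=1} n a_n x^(n-1) and y''(x) = sum_{n>=2} n(n-1) a_n x^(n-2).
Substitute into P(x) y'' + Q(x) y' + R(x) y = 0 with P(x) = 1, Q(x) = 1, R(x) = 2 - x, and match powers of x.
Initial conditions: a_0 = -1, a_1 = 0.
Setting the coefficient of each power of x to zero and solving order by order (substituting the coefficients already found):
  x^0: 2 a_2 + a_1 + 2 a_0 = 0  ->  2 a_2 = -a_1 - 2 a_0 = 2  ->  a_2 = 1
  x^1: 6 a_3 + 2 a_2 + 2 a_1 - a_0 = 0  ->  6 a_3 = -2 a_2 - 2 a_1 + a_0 = -3  ->  a_3 = -1/2
  x^2: 12 a_4 + 3 a_3 + 2 a_2 - a_1 = 0  ->  12 a_4 = -3 a_3 - 2 a_2 + a_1 = -1/2  ->  a_4 = -1/24
Truncated series: y(x) = -1 + x^2 - (1/2) x^3 - (1/24) x^4 + O(x^5).

a_0 = -1; a_1 = 0; a_2 = 1; a_3 = -1/2; a_4 = -1/24


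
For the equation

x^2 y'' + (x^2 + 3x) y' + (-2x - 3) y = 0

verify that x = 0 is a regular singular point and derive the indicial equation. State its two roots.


Divide by x^2 to reach normal form y'' + P_1(x) y' + P_2(x) y = 0 with P_1(x) = 1 + 3/x and P_2(x) = -2/x - 3/x^2.
x = 0 is a singular point because the y'-coefficient 1 + 3/x has a pole at x = 0 and the y-coefficient -2/x - 3/x^2 has a pole at x = 0.
It is a regular singular point because x P_1(x) = p(x) = x + 3 and x^2 P_2(x) = q(x) = -2x - 3 are polynomials, hence analytic at x = 0.
p(0) = 3,  q(0) = -3.
Indicial equation: r(r-1) + p(0) r + q(0) = 0, i.e. r^2 + (p(0) - 1) r + q(0) = 0, i.e. r^2 + 2 r - 3 = 0.
Discriminant: (2)^2 - 4(-3) = 16, so r = (-2 ± 4)/2.
Solving: r_1 = 1, r_2 = -3.

indicial: r^2 + 2 r - 3 = 0; roots r_1 = 1, r_2 = -3


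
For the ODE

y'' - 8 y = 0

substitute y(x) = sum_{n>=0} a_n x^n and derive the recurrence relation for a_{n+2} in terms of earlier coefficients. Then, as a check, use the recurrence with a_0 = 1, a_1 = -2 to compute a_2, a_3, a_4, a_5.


Substitute y = sum_n a_n x^n into y'' + (const) y = 0.
y''(x) = sum_{n>=0} (n+2)(n+1) a_{n+2} x^n.
The ODE becomes sum_n [(n+2)(n+1) a_{n+2} - 8 a_n] x^n = 0.
Setting each coefficient to zero gives the recurrence:
  (n+2)(n+1) a_{n+2} - 8 a_n = 0,
  a_{n+2} = 8 / ((n+1)(n+2)) a_n.

Check with a_0 = 1, a_1 = -2 (apply the recurrence for n = 0, 1, 2, 3): a_0 = 1, a_1 = -2, a_2 = 4, a_3 = -8/3, a_4 = 8/3, a_5 = -16/15.

a_{n+2} = 8/((n+1)(n+2)) * a_n; check: a_0 = 1, a_1 = -2, a_2 = 4, a_3 = -8/3, a_4 = 8/3, a_5 = -16/15


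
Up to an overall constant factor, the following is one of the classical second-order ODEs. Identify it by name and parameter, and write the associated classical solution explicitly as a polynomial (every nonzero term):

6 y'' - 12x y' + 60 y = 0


All three coefficients share the factor 6; dividing through by 6 gives  y'' - 2x y' + 10 y = 0.
This matches the Hermite equation y'' - 2x y' + 2n y = 0 with 2n = 10, so n = 5; the polynomial solution is H_5(x).
With y = sum_k a_k x^k, matching x^k gives (k+2)(k+1) a_{k+2} = 2(k - n) a_k = 2(k - 5) a_k. The right side vanishes at k = 5, so the series with the parity of 5 terminates at degree 5.
Standard normalization: leading coefficient of H_n is 2^n, so a_5 = 2^5 = 32. Work downward with a_k = (k+1)(k+2) a_{k+2} / (2(k - n)):
  a_3 = (4)(5)(32) / (2(3 - 5)) = 640/(-4) = -160
  a_1 = (2)(3)(-160) / (2(1 - 5)) = -960/(-8) = 120
Hence H_5(x) = 32 x^5 - 160 x^3 + 120 x.

H_5(x); series = 32 x^5 - 160 x^3 + 120 x


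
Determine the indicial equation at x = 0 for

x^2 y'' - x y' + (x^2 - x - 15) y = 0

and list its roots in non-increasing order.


Divide by x^2 to reach normal form y'' + P_1(x) y' + P_2(x) y = 0 with P_1(x) = -1/x and P_2(x) = 1 - 1/x - 15/x^2.
x = 0 is a singular point because the y'-coefficient -1/x has a pole at x = 0 and the y-coefficient 1 - 1/x - 15/x^2 has a pole at x = 0.
It is a regular singular point because x P_1(x) = p(x) = -1 and x^2 P_2(x) = q(x) = x^2 - x - 15 are polynomials, hence analytic at x = 0.
p(0) = -1,  q(0) = -15.
Indicial equation: r(r-1) + p(0) r + q(0) = 0, i.e. r^2 + (p(0) - 1) r + q(0) = 0, i.e. r^2 - 2 r - 15 = 0.
Discriminant: (-2)^2 - 4(-15) = 64, so r = (2 ± 8)/2.
Solving: r_1 = 5, r_2 = -3.

indicial: r^2 - 2 r - 15 = 0; roots r_1 = 5, r_2 = -3


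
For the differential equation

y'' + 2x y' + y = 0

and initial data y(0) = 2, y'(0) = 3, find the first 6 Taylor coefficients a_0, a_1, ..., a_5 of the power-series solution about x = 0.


Ansatz: y(x) = sum_{n>=0} a_n x^n, so y'(x) = sum_{n>=1} n a_n x^(n-1) and y''(x) = sum_{n>=2} n(n-1) a_n x^(n-2).
Substitute into P(x) y'' + Q(x) y' + R(x) y = 0 with P(x) = 1, Q(x) = 2x, R(x) = 1, and match powers of x.
Initial conditions: a_0 = 2, a_1 = 3.
Setting the coefficient of each power of x to zero and solving order by order (substituting the coefficients already found):
  x^0: 2 a_2 + a_0 = 0  ->  2 a_2 = -a_0 = -2  ->  a_2 = -1
  x^1: 6 a_3 + 3 a_1 = 0  ->  6 a_3 = -3 a_1 = -9  ->  a_3 = -3/2
  x^2: 12 a_4 + 5 a_2 = 0  ->  12 a_4 = -5 a_2 = 5  ->  a_4 = 5/12
  x^3: 20 a_5 + 7 a_3 = 0  ->  20 a_5 = -7 a_3 = 21/2  ->  a_5 = 21/40
Truncated series: y(x) = 2 + 3 x - x^2 - (3/2) x^3 + (5/12) x^4 + (21/40) x^5 + O(x^6).

a_0 = 2; a_1 = 3; a_2 = -1; a_3 = -3/2; a_4 = 5/12; a_5 = 21/40


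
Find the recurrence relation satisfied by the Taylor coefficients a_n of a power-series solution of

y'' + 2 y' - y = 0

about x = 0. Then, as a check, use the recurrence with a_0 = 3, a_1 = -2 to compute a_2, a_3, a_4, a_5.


Substitute y = sum_n a_n x^n.
y''(x) has coefficient (n+2)(n+1) a_{n+2} at x^n;
2 y'(x) has coefficient 2 (n+1) a_{n+1} at x^n;
-y(x) has coefficient -1 a_n at x^n.
Matching x^n: (n+2)(n+1) a_{n+2} + 2 (n+1) a_{n+1} - 1 a_n = 0.
Thus a_{n+2} = [-2 (n+1) a_{n+1} + 1 a_n] / ((n+1)(n+2)).

Check with a_0 = 3, a_1 = -2 (apply the recurrence for n = 0, 1, 2, 3): a_0 = 3, a_1 = -2, a_2 = 7/2, a_3 = -8/3, a_4 = 13/8, a_5 = -47/60.

a_(n+2) = [-2 (n+1) a_(n+1) + 1 a_n] / ((n+1)(n+2)); check: a_0 = 3, a_1 = -2, a_2 = 7/2, a_3 = -8/3, a_4 = 13/8, a_5 = -47/60


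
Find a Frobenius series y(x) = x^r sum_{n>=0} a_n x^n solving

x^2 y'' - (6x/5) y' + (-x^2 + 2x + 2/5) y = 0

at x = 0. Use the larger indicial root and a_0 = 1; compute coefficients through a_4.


Write in Frobenius form y'' + (p(x)/x) y' + (q(x)/x^2) y = 0:
  p(x) = -6/5,  q(x) = -x^2 + 2x + 2/5.
Indicial equation: r(r-1) + (-6/5) r + (2/5) = 0 -> roots r_1 = 2, r_2 = 1/5.
Take r = r_1 = 2. Let y(x) = x^r sum_{n>=0} a_n x^n with a_0 = 1.
Substitute y = x^r sum a_n x^n and match x^{r+n}. The recurrence is
  D(n) a_n + 2 a_{n-1} - 1 a_{n-2} = 0,  where D(n) = (r+n)(r+n-1) + (-6/5)(r+n) + (2/5).
  a_n = [-2 a_{n-1} + 1 a_{n-2}] / D(n).
Since the indicial polynomial factors as (r - r_1)(r - r_2), D(n) = (r_1 + n - r_1)(r_1 + n - r_2) = n(n + 9/5).
Evaluating step by step (a_0 = 1):
  n = 1: D(1) = 1(1 + 9/5) = 14/5; numerator = -2(1) = -2; a_1 = (-2)/(14/5) = -5/7
  n = 2: D(2) = 2(2 + 9/5) = 38/5; numerator = -2(-5/7) + 1(1) = 17/7; a_2 = (17/7)/(38/5) = 85/266
  n = 3: D(3) = 3(3 + 9/5) = 72/5; numerator = -2(85/266) + 1(-5/7) = -180/133; a_3 = (-180/133)/(72/5) = -25/266
  n = 4: D(4) = 4(4 + 9/5) = 116/5; numerator = -2(-25/266) + 1(85/266) = 135/266; a_4 = (135/266)/(116/5) = 675/30856

r = 2; a_0 = 1; a_1 = -5/7; a_2 = 85/266; a_3 = -25/266; a_4 = 675/30856


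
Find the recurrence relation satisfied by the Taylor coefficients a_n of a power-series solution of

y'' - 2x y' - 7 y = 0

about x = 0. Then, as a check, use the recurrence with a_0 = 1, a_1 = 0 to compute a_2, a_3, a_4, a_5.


Substitute y = sum_n a_n x^n.
y''(x) has coefficient (n+2)(n+1) a_{n+2} at x^n;
-2 x y'(x) has coefficient -2 n a_n at x^n (shift);
-7 y(x) has coefficient -7 a_n at x^n.
Matching x^n: (n+2)(n+1) a_{n+2} + (-2n - 7) a_n = 0.
Thus a_{n+2} = (2n + 7) / ((n+1)(n+2)) * a_n.

Check with a_0 = 1, a_1 = 0 (apply the recurrence for n = 0, 1, 2, 3): a_0 = 1, a_1 = 0, a_2 = 7/2, a_3 = 0, a_4 = 77/24, a_5 = 0.

a_(n+2) = (2n + 7) / ((n+1)(n+2)) * a_n; check: a_0 = 1, a_1 = 0, a_2 = 7/2, a_3 = 0, a_4 = 77/24, a_5 = 0


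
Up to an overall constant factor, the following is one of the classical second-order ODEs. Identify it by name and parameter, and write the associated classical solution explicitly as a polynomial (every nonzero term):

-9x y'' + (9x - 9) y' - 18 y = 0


All three coefficients share the factor -9; dividing through by -9 gives  x y'' + (1 - x) y' + 2 y = 0.
This matches the Laguerre equation x y'' + (1 - x) y' + n y = 0 with n = 2; the polynomial solution is L_2(x).
With y = sum_k a_k x^k, matching x^k gives (k+1)k a_{k+1} + (k+1) a_{k+1} - k a_k + n a_k = 0, i.e. (k+1)^2 a_{k+1} = (k - n) a_k = (k - 2) a_k. The right side vanishes at k = 2, so the series terminates at degree 2.
Standard normalization L_n(0) = 1 gives a_0 = 1. Work upward with a_{k+1} = (k - 2) a_k / (k+1)^2:
  a_1 = (0 - 2)(1) / 1^2 = -2/1 = -2
  a_2 = (1 - 2)(-2) / 2^2 = 2/4 = 1/2
Hence L_2(x) = x^2/2 - 2 x + 1.

L_2(x); series = x^2/2 - 2 x + 1


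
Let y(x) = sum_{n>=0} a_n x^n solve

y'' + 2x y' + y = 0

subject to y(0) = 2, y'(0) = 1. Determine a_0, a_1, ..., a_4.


Ansatz: y(x) = sum_{n>=0} a_n x^n, so y'(x) = sum_{n>=1} n a_n x^(n-1) and y''(x) = sum_{n>=2} n(n-1) a_n x^(n-2).
Substitute into P(x) y'' + Q(x) y' + R(x) y = 0 with P(x) = 1, Q(x) = 2x, R(x) = 1, and match powers of x.
Initial conditions: a_0 = 2, a_1 = 1.
Setting the coefficient of each power of x to zero and solving order by order (substituting the coefficients already found):
  x^0: 2 a_2 + a_0 = 0  ->  2 a_2 = -a_0 = -2  ->  a_2 = -1
  x^1: 6 a_3 + 3 a_1 = 0  ->  6 a_3 = -3 a_1 = -3  ->  a_3 = -1/2
  x^2: 12 a_4 + 5 a_2 = 0  ->  12 a_4 = -5 a_2 = 5  ->  a_4 = 5/12
Truncated series: y(x) = 2 + x - x^2 - (1/2) x^3 + (5/12) x^4 + O(x^5).

a_0 = 2; a_1 = 1; a_2 = -1; a_3 = -1/2; a_4 = 5/12


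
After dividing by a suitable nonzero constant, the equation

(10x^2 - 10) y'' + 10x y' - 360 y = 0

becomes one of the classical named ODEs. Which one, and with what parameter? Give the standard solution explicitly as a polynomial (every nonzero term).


All three coefficients share the factor -10; dividing through by -10 gives  (1 - x^2) y'' - x y' + 36 y = 0.
This matches the Chebyshev equation (1 - x^2) y'' - x y' + n^2 y = 0 (note the -x y' term, not -2x y') with n^2 = 36, so n = 6; the polynomial solution is T_6(x).
With y = sum_k a_k x^k, matching x^k gives (k+2)(k+1) a_{k+2} = (k^2 - n^2) a_k = (k - 6)(k + 6) a_k. The right side vanishes at k = 6, so the series with the parity of 6 terminates at degree 6.
Standard normalization: leading coefficient of T_n is 2^(n-1), so a_6 = 2^5 = 32. Work downward with a_k = (k+1)(k+2) a_{k+2} / ((k - 6)(k + 6)):
  a_4 = (5)(6)(32) / ((4 - 6)(4 + 6)) = 960/(-20) = -48
  a_2 = (3)(4)(-48) / ((2 - 6)(2 + 6)) = -576/(-32) = 18
  a_0 = (1)(2)(18) / ((0 - 6)(0 + 6)) = 36/(-36) = -1
Hence T_6(x) = 32 x^6 - 48 x^4 + 18 x^2 - 1.

T_6(x); series = 32 x^6 - 48 x^4 + 18 x^2 - 1


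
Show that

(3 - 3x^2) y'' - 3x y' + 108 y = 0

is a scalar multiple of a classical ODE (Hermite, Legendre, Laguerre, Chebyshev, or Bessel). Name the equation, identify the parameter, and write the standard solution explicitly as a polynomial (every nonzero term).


All three coefficients share the factor 3; dividing through by 3 gives  (1 - x^2) y'' - x y' + 36 y = 0.
This matches the Chebyshev equation (1 - x^2) y'' - x y' + n^2 y = 0 (note the -x y' term, not -2x y') with n^2 = 36, so n = 6; the polynomial solution is T_6(x).
With y = sum_k a_k x^k, matching x^k gives (k+2)(k+1) a_{k+2} = (k^2 - n^2) a_k = (k - 6)(k + 6) a_k. The right side vanishes at k = 6, so the series with the parity of 6 terminates at degree 6.
Standard normalization: leading coefficient of T_n is 2^(n-1), so a_6 = 2^5 = 32. Work downward with a_k = (k+1)(k+2) a_{k+2} / ((k - 6)(k + 6)):
  a_4 = (5)(6)(32) / ((4 - 6)(4 + 6)) = 960/(-20) = -48
  a_2 = (3)(4)(-48) / ((2 - 6)(2 + 6)) = -576/(-32) = 18
  a_0 = (1)(2)(18) / ((0 - 6)(0 + 6)) = 36/(-36) = -1
Hence T_6(x) = 32 x^6 - 48 x^4 + 18 x^2 - 1.

T_6(x); series = 32 x^6 - 48 x^4 + 18 x^2 - 1


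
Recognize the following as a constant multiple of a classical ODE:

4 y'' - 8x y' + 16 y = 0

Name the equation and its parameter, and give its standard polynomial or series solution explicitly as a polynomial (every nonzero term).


All three coefficients share the factor 4; dividing through by 4 gives  y'' - 2x y' + 4 y = 0.
This matches the Hermite equation y'' - 2x y' + 2n y = 0 with 2n = 4, so n = 2; the polynomial solution is H_2(x).
With y = sum_k a_k x^k, matching x^k gives (k+2)(k+1) a_{k+2} = 2(k - n) a_k = 2(k - 2) a_k. The right side vanishes at k = 2, so the series with the parity of 2 terminates at degree 2.
Standard normalization: leading coefficient of H_n is 2^n, so a_2 = 2^2 = 4. Work downward with a_k = (k+1)(k+2) a_{k+2} / (2(k - n)):
  a_0 = (1)(2)(4) / (2(0 - 2)) = 8/(-4) = -2
Hence H_2(x) = 4 x^2 - 2.

H_2(x); series = 4 x^2 - 2


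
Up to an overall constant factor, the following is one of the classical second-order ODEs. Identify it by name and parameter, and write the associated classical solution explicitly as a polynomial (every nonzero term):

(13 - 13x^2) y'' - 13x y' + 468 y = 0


All three coefficients share the factor 13; dividing through by 13 gives  (1 - x^2) y'' - x y' + 36 y = 0.
This matches the Chebyshev equation (1 - x^2) y'' - x y' + n^2 y = 0 (note the -x y' term, not -2x y') with n^2 = 36, so n = 6; the polynomial solution is T_6(x).
With y = sum_k a_k x^k, matching x^k gives (k+2)(k+1) a_{k+2} = (k^2 - n^2) a_k = (k - 6)(k + 6) a_k. The right side vanishes at k = 6, so the series with the parity of 6 terminates at degree 6.
Standard normalization: leading coefficient of T_n is 2^(n-1), so a_6 = 2^5 = 32. Work downward with a_k = (k+1)(k+2) a_{k+2} / ((k - 6)(k + 6)):
  a_4 = (5)(6)(32) / ((4 - 6)(4 + 6)) = 960/(-20) = -48
  a_2 = (3)(4)(-48) / ((2 - 6)(2 + 6)) = -576/(-32) = 18
  a_0 = (1)(2)(18) / ((0 - 6)(0 + 6)) = 36/(-36) = -1
Hence T_6(x) = 32 x^6 - 48 x^4 + 18 x^2 - 1.

T_6(x); series = 32 x^6 - 48 x^4 + 18 x^2 - 1


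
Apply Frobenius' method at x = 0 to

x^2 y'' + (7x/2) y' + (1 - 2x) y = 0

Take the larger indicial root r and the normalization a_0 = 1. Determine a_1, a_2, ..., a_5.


Write in Frobenius form y'' + (p(x)/x) y' + (q(x)/x^2) y = 0:
  p(x) = 7/2,  q(x) = 1 - 2x.
Indicial equation: r(r-1) + (7/2) r + (1) = 0 -> roots r_1 = -1/2, r_2 = -2.
Take r = r_1 = -1/2. Let y(x) = x^r sum_{n>=0} a_n x^n with a_0 = 1.
Substitute y = x^r sum a_n x^n and match x^{r+n}. The recurrence is
  D(n) a_n - 2 a_{n-1} = 0,  where D(n) = (r+n)(r+n-1) + (7/2)(r+n) + (1).
  a_n = 2 / D(n) * a_{n-1}.
Since the indicial polynomial factors as (r - r_1)(r - r_2), D(n) = (r_1 + n - r_1)(r_1 + n - r_2) = n(n + 3/2).
Evaluating step by step (a_0 = 1):
  n = 1: D(1) = 1(1 + 3/2) = 5/2; numerator = 2(1) = 2; a_1 = (2)/(5/2) = 4/5
  n = 2: D(2) = 2(2 + 3/2) = 7; numerator = 2(4/5) = 8/5; a_2 = (8/5)/(7) = 8/35
  n = 3: D(3) = 3(3 + 3/2) = 27/2; numerator = 2(8/35) = 16/35; a_3 = (16/35)/(27/2) = 32/945
  n = 4: D(4) = 4(4 + 3/2) = 22; numerator = 2(32/945) = 64/945; a_4 = (64/945)/(22) = 32/10395
  n = 5: D(5) = 5(5 + 3/2) = 65/2; numerator = 2(32/10395) = 64/10395; a_5 = (64/10395)/(65/2) = 128/675675

r = -1/2; a_0 = 1; a_1 = 4/5; a_2 = 8/35; a_3 = 32/945; a_4 = 32/10395; a_5 = 128/675675


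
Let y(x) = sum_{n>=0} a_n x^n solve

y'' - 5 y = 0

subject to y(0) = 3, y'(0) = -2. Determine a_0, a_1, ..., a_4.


Ansatz: y(x) = sum_{n>=0} a_n x^n, so y'(x) = sum_{n>=1} n a_n x^(n-1) and y''(x) = sum_{n>=2} n(n-1) a_n x^(n-2).
Substitute into P(x) y'' + Q(x) y' + R(x) y = 0 with P(x) = 1, Q(x) = 0, R(x) = -5, and match powers of x.
Initial conditions: a_0 = 3, a_1 = -2.
Setting the coefficient of each power of x to zero and solving order by order (substituting the coefficients already found):
  x^0: 2 a_2 - 5 a_0 = 0  ->  2 a_2 = 5 a_0 = 15  ->  a_2 = 15/2
  x^1: 6 a_3 - 5 a_1 = 0  ->  6 a_3 = 5 a_1 = -10  ->  a_3 = -5/3
  x^2: 12 a_4 - 5 a_2 = 0  ->  12 a_4 = 5 a_2 = 75/2  ->  a_4 = 25/8
Truncated series: y(x) = 3 - 2 x + (15/2) x^2 - (5/3) x^3 + (25/8) x^4 + O(x^5).

a_0 = 3; a_1 = -2; a_2 = 15/2; a_3 = -5/3; a_4 = 25/8


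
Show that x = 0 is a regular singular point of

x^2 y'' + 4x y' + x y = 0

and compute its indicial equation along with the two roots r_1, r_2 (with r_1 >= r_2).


Divide by x^2 to reach normal form y'' + P_1(x) y' + P_2(x) y = 0 with P_1(x) = 4/x and P_2(x) = 1/x.
x = 0 is a singular point because the y'-coefficient 4/x has a pole at x = 0 and the y-coefficient 1/x has a pole at x = 0.
It is a regular singular point because x P_1(x) = p(x) = 4 and x^2 P_2(x) = q(x) = x are polynomials, hence analytic at x = 0.
p(0) = 4,  q(0) = 0.
Indicial equation: r(r-1) + p(0) r + q(0) = 0, i.e. r^2 + (p(0) - 1) r + q(0) = 0, i.e. r^2 + 3 r = 0.
Discriminant: (3)^2 - 4(0) = 9, so r = (-3 ± 3)/2.
Solving: r_1 = 0, r_2 = -3.

indicial: r^2 + 3 r = 0; roots r_1 = 0, r_2 = -3


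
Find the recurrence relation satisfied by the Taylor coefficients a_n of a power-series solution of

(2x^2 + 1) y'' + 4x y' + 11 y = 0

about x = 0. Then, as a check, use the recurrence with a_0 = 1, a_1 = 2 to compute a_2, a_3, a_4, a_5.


Substitute y = sum_n a_n x^n.
(1 + 2 x^2) y'' contributes (n+2)(n+1) a_{n+2} + 2 n(n-1) a_n at x^n.
4 x y'(x) contributes 4 n a_n at x^n.
11 y(x) contributes 11 a_n at x^n.
Matching x^n: (n+2)(n+1) a_{n+2} + (2 n(n-1) + 4 n + 11) a_n = 0.
Thus a_{n+2} = (-2 n(n-1) - 4 n - 11) / ((n+1)(n+2)) * a_n.

Check with a_0 = 1, a_1 = 2 (apply the recurrence for n = 0, 1, 2, 3): a_0 = 1, a_1 = 2, a_2 = -11/2, a_3 = -5, a_4 = 253/24, a_5 = 35/4.

a_(n+2) = (-2 n(n-1) - 4 n - 11) / ((n+1)(n+2)) * a_n; check: a_0 = 1, a_1 = 2, a_2 = -11/2, a_3 = -5, a_4 = 253/24, a_5 = 35/4


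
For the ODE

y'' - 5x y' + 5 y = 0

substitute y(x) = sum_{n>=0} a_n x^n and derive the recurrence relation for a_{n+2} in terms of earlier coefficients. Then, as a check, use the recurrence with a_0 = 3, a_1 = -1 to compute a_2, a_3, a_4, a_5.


Substitute y = sum_n a_n x^n.
y''(x) has coefficient (n+2)(n+1) a_{n+2} at x^n;
-5 x y'(x) has coefficient -5 n a_n at x^n (shift);
5 y(x) has coefficient 5 a_n at x^n.
Matching x^n: (n+2)(n+1) a_{n+2} + (-5n + 5) a_n = 0.
Thus a_{n+2} = (5n - 5) / ((n+1)(n+2)) * a_n.

Check with a_0 = 3, a_1 = -1 (apply the recurrence for n = 0, 1, 2, 3): a_0 = 3, a_1 = -1, a_2 = -15/2, a_3 = 0, a_4 = -25/8, a_5 = 0.

a_(n+2) = (5n - 5) / ((n+1)(n+2)) * a_n; check: a_0 = 3, a_1 = -1, a_2 = -15/2, a_3 = 0, a_4 = -25/8, a_5 = 0


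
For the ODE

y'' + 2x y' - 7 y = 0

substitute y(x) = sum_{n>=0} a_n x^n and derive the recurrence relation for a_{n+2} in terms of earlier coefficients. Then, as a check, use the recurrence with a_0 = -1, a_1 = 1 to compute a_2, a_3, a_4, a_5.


Substitute y = sum_n a_n x^n.
y''(x) has coefficient (n+2)(n+1) a_{n+2} at x^n;
2 x y'(x) has coefficient 2 n a_n at x^n (shift);
-7 y(x) has coefficient -7 a_n at x^n.
Matching x^n: (n+2)(n+1) a_{n+2} + (2n - 7) a_n = 0.
Thus a_{n+2} = (-2n + 7) / ((n+1)(n+2)) * a_n.

Check with a_0 = -1, a_1 = 1 (apply the recurrence for n = 0, 1, 2, 3): a_0 = -1, a_1 = 1, a_2 = -7/2, a_3 = 5/6, a_4 = -7/8, a_5 = 1/24.

a_(n+2) = (-2n + 7) / ((n+1)(n+2)) * a_n; check: a_0 = -1, a_1 = 1, a_2 = -7/2, a_3 = 5/6, a_4 = -7/8, a_5 = 1/24


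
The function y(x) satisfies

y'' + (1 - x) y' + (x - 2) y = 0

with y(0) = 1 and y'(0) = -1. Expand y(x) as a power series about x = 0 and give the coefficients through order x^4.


Ansatz: y(x) = sum_{n>=0} a_n x^n, so y'(x) = sum_{n>=1} n a_n x^(n-1) and y''(x) = sum_{n>=2} n(n-1) a_n x^(n-2).
Substitute into P(x) y'' + Q(x) y' + R(x) y = 0 with P(x) = 1, Q(x) = 1 - x, R(x) = x - 2, and match powers of x.
Initial conditions: a_0 = 1, a_1 = -1.
Setting the coefficient of each power of x to zero and solving order by order (substituting the coefficients already found):
  x^0: 2 a_2 + a_1 - 2 a_0 = 0  ->  2 a_2 = -a_1 + 2 a_0 = 3  ->  a_2 = 3/2
  x^1: 6 a_3 + 2 a_2 - 3 a_1 + a_0 = 0  ->  6 a_3 = -2 a_2 + 3 a_1 - a_0 = -7  ->  a_3 = -7/6
  x^2: 12 a_4 + 3 a_3 - 4 a_2 + a_1 = 0  ->  12 a_4 = -3 a_3 + 4 a_2 - a_1 = 21/2  ->  a_4 = 7/8
Truncated series: y(x) = 1 - x + (3/2) x^2 - (7/6) x^3 + (7/8) x^4 + O(x^5).

a_0 = 1; a_1 = -1; a_2 = 3/2; a_3 = -7/6; a_4 = 7/8


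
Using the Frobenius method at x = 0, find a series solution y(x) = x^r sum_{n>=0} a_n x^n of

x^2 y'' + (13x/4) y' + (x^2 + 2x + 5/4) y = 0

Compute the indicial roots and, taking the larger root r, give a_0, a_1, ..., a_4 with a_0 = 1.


Write in Frobenius form y'' + (p(x)/x) y' + (q(x)/x^2) y = 0:
  p(x) = 13/4,  q(x) = x^2 + 2x + 5/4.
Indicial equation: r(r-1) + (13/4) r + (5/4) = 0 -> roots r_1 = -1, r_2 = -5/4.
Take r = r_1 = -1. Let y(x) = x^r sum_{n>=0} a_n x^n with a_0 = 1.
Substitute y = x^r sum a_n x^n and match x^{r+n}. The recurrence is
  D(n) a_n + 2 a_{n-1} + 1 a_{n-2} = 0,  where D(n) = (r+n)(r+n-1) + (13/4)(r+n) + (5/4).
  a_n = [-2 a_{n-1} - 1 a_{n-2}] / D(n).
Since the indicial polynomial factors as (r - r_1)(r - r_2), D(n) = (r_1 + n - r_1)(r_1 + n - r_2) = n(n + 1/4).
Evaluating step by step (a_0 = 1):
  n = 1: D(1) = 1(1 + 1/4) = 5/4; numerator = -2(1) = -2; a_1 = (-2)/(5/4) = -8/5
  n = 2: D(2) = 2(2 + 1/4) = 9/2; numerator = -2(-8/5) - 1(1) = 11/5; a_2 = (11/5)/(9/2) = 22/45
  n = 3: D(3) = 3(3 + 1/4) = 39/4; numerator = -2(22/45) - 1(-8/5) = 28/45; a_3 = (28/45)/(39/4) = 112/1755
  n = 4: D(4) = 4(4 + 1/4) = 17; numerator = -2(112/1755) - 1(22/45) = -1082/1755; a_4 = (-1082/1755)/(17) = -1082/29835

r = -1; a_0 = 1; a_1 = -8/5; a_2 = 22/45; a_3 = 112/1755; a_4 = -1082/29835


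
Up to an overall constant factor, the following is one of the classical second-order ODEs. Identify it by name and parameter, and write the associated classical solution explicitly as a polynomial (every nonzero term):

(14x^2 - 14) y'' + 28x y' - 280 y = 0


All three coefficients share the factor -14; dividing through by -14 gives  (1 - x^2) y'' - 2x y' + 20 y = 0.
This matches the Legendre equation (1 - x^2) y'' - 2x y' + n(n+1) y = 0 (note the -2x y' term) with n(n+1) = 20, so n = 4; the polynomial solution is P_4(x).
With y = sum_k a_k x^k, matching x^k gives (k+2)(k+1) a_{k+2} = [k(k+1) - n(n+1)] a_k = (k - 4)(k + 5) a_k. The right side vanishes at k = 4, so the series with the parity of 4 terminates at degree 4.
Standard normalization (P_n(1) = 1): leading coefficient (2n)!/(2^n (n!)^2) = 40320/(16*576) = 35/8, so a_4 = 35/8. Work downward with a_k = (k+1)(k+2) a_{k+2} / ((k - 4)(k + 5)):
  a_2 = (3)(4)(35/8) / ((2 - 4)(2 + 5)) = (105/2)/(-14) = -15/4
  a_0 = (1)(2)(-15/4) / ((0 - 4)(0 + 5)) = (-15/2)/(-20) = 3/8
Hence P_4(x) = 35 x^4/8 - 15 x^2/4 + 3/8.

P_4(x); series = 35 x^4/8 - 15 x^2/4 + 3/8


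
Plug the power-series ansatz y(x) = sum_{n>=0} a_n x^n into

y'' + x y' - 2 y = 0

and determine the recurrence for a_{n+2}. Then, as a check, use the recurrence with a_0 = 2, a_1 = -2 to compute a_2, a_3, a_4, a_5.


Substitute y = sum_n a_n x^n.
y''(x) has coefficient (n+2)(n+1) a_{n+2} at x^n;
x y'(x) has coefficient n a_n at x^n (shift);
-2 y(x) has coefficient -2 a_n at x^n.
Matching x^n: (n+2)(n+1) a_{n+2} + (n - 2) a_n = 0.
Thus a_{n+2} = (-n + 2) / ((n+1)(n+2)) * a_n.

Check with a_0 = 2, a_1 = -2 (apply the recurrence for n = 0, 1, 2, 3): a_0 = 2, a_1 = -2, a_2 = 2, a_3 = -1/3, a_4 = 0, a_5 = 1/60.

a_(n+2) = (-n + 2) / ((n+1)(n+2)) * a_n; check: a_0 = 2, a_1 = -2, a_2 = 2, a_3 = -1/3, a_4 = 0, a_5 = 1/60


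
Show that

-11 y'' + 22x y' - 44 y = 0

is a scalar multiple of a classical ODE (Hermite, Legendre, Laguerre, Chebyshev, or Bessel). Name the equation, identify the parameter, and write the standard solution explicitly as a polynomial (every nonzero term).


All three coefficients share the factor -11; dividing through by -11 gives  y'' - 2x y' + 4 y = 0.
This matches the Hermite equation y'' - 2x y' + 2n y = 0 with 2n = 4, so n = 2; the polynomial solution is H_2(x).
With y = sum_k a_k x^k, matching x^k gives (k+2)(k+1) a_{k+2} = 2(k - n) a_k = 2(k - 2) a_k. The right side vanishes at k = 2, so the series with the parity of 2 terminates at degree 2.
Standard normalization: leading coefficient of H_n is 2^n, so a_2 = 2^2 = 4. Work downward with a_k = (k+1)(k+2) a_{k+2} / (2(k - n)):
  a_0 = (1)(2)(4) / (2(0 - 2)) = 8/(-4) = -2
Hence H_2(x) = 4 x^2 - 2.

H_2(x); series = 4 x^2 - 2


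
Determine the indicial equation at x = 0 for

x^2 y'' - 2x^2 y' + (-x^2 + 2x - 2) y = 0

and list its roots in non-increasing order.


Divide by x^2 to reach normal form y'' + P_1(x) y' + P_2(x) y = 0 with P_1(x) = -2 and P_2(x) = -1 + 2/x - 2/x^2.
x = 0 is a singular point because the y-coefficient -1 + 2/x - 2/x^2 has a pole at x = 0.
It is a regular singular point because x P_1(x) = p(x) = -2x and x^2 P_2(x) = q(x) = -x^2 + 2x - 2 are polynomials, hence analytic at x = 0.
p(0) = 0,  q(0) = -2.
Indicial equation: r(r-1) + p(0) r + q(0) = 0, i.e. r^2 + (p(0) - 1) r + q(0) = 0, i.e. r^2 - 1 r - 2 = 0.
Discriminant: (-1)^2 - 4(-2) = 9, so r = (1 ± 3)/2.
Solving: r_1 = 2, r_2 = -1.

indicial: r^2 - 1 r - 2 = 0; roots r_1 = 2, r_2 = -1


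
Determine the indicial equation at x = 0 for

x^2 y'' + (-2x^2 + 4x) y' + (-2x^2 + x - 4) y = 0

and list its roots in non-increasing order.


Divide by x^2 to reach normal form y'' + P_1(x) y' + P_2(x) y = 0 with P_1(x) = -2 + 4/x and P_2(x) = -2 + 1/x - 4/x^2.
x = 0 is a singular point because the y'-coefficient -2 + 4/x has a pole at x = 0 and the y-coefficient -2 + 1/x - 4/x^2 has a pole at x = 0.
It is a regular singular point because x P_1(x) = p(x) = 4 - 2x and x^2 P_2(x) = q(x) = -2x^2 + x - 4 are polynomials, hence analytic at x = 0.
p(0) = 4,  q(0) = -4.
Indicial equation: r(r-1) + p(0) r + q(0) = 0, i.e. r^2 + (p(0) - 1) r + q(0) = 0, i.e. r^2 + 3 r - 4 = 0.
Discriminant: (3)^2 - 4(-4) = 25, so r = (-3 ± 5)/2.
Solving: r_1 = 1, r_2 = -4.

indicial: r^2 + 3 r - 4 = 0; roots r_1 = 1, r_2 = -4


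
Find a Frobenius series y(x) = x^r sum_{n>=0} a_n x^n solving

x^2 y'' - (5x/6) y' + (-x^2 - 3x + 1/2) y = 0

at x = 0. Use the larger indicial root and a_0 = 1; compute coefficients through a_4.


Write in Frobenius form y'' + (p(x)/x) y' + (q(x)/x^2) y = 0:
  p(x) = -5/6,  q(x) = -x^2 - 3x + 1/2.
Indicial equation: r(r-1) + (-5/6) r + (1/2) = 0 -> roots r_1 = 3/2, r_2 = 1/3.
Take r = r_1 = 3/2. Let y(x) = x^r sum_{n>=0} a_n x^n with a_0 = 1.
Substitute y = x^r sum a_n x^n and match x^{r+n}. The recurrence is
  D(n) a_n - 3 a_{n-1} - 1 a_{n-2} = 0,  where D(n) = (r+n)(r+n-1) + (-5/6)(r+n) + (1/2).
  a_n = [3 a_{n-1} + 1 a_{n-2}] / D(n).
Since the indicial polynomial factors as (r - r_1)(r - r_2), D(n) = (r_1 + n - r_1)(r_1 + n - r_2) = n(n + 7/6).
Evaluating step by step (a_0 = 1):
  n = 1: D(1) = 1(1 + 7/6) = 13/6; numerator = 3(1) = 3; a_1 = (3)/(13/6) = 18/13
  n = 2: D(2) = 2(2 + 7/6) = 19/3; numerator = 3(18/13) + 1(1) = 67/13; a_2 = (67/13)/(19/3) = 201/247
  n = 3: D(3) = 3(3 + 7/6) = 25/2; numerator = 3(201/247) + 1(18/13) = 945/247; a_3 = (945/247)/(25/2) = 378/1235
  n = 4: D(4) = 4(4 + 7/6) = 62/3; numerator = 3(378/1235) + 1(201/247) = 2139/1235; a_4 = (2139/1235)/(62/3) = 207/2470

r = 3/2; a_0 = 1; a_1 = 18/13; a_2 = 201/247; a_3 = 378/1235; a_4 = 207/2470


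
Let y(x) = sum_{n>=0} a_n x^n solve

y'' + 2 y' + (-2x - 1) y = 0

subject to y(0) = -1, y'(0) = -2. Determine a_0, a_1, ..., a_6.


Ansatz: y(x) = sum_{n>=0} a_n x^n, so y'(x) = sum_{n>=1} n a_n x^(n-1) and y''(x) = sum_{n>=2} n(n-1) a_n x^(n-2).
Substitute into P(x) y'' + Q(x) y' + R(x) y = 0 with P(x) = 1, Q(x) = 2, R(x) = -2x - 1, and match powers of x.
Initial conditions: a_0 = -1, a_1 = -2.
Setting the coefficient of each power of x to zero and solving order by order (substituting the coefficients already found):
  x^0: 2 a_2 + 2 a_1 - a_0 = 0  ->  2 a_2 = -2 a_1 + a_0 = 3  ->  a_2 = 3/2
  x^1: 6 a_3 + 4 a_2 - a_1 - 2 a_0 = 0  ->  6 a_3 = -4 a_2 + a_1 + 2 a_0 = -10  ->  a_3 = -5/3
  x^2: 12 a_4 + 6 a_3 - a_2 - 2 a_1 = 0  ->  12 a_4 = -6 a_3 + a_2 + 2 a_1 = 15/2  ->  a_4 = 5/8
  x^3: 20 a_5 + 8 a_4 - a_3 - 2 a_2 = 0  ->  20 a_5 = -8 a_4 + a_3 + 2 a_2 = -11/3  ->  a_5 = -11/60
  x^4: 30 a_6 + 10 a_5 - a_4 - 2 a_3 = 0  ->  30 a_6 = -10 a_5 + a_4 + 2 a_3 = -7/8  ->  a_6 = -7/240
Truncated series: y(x) = -1 - 2 x + (3/2) x^2 - (5/3) x^3 + (5/8) x^4 - (11/60) x^5 - (7/240) x^6 + O(x^7).

a_0 = -1; a_1 = -2; a_2 = 3/2; a_3 = -5/3; a_4 = 5/8; a_5 = -11/60; a_6 = -7/240


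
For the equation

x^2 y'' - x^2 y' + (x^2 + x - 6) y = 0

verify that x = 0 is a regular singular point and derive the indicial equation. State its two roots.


Divide by x^2 to reach normal form y'' + P_1(x) y' + P_2(x) y = 0 with P_1(x) = -1 and P_2(x) = 1 + 1/x - 6/x^2.
x = 0 is a singular point because the y-coefficient 1 + 1/x - 6/x^2 has a pole at x = 0.
It is a regular singular point because x P_1(x) = p(x) = -x and x^2 P_2(x) = q(x) = x^2 + x - 6 are polynomials, hence analytic at x = 0.
p(0) = 0,  q(0) = -6.
Indicial equation: r(r-1) + p(0) r + q(0) = 0, i.e. r^2 + (p(0) - 1) r + q(0) = 0, i.e. r^2 - 1 r - 6 = 0.
Discriminant: (-1)^2 - 4(-6) = 25, so r = (1 ± 5)/2.
Solving: r_1 = 3, r_2 = -2.

indicial: r^2 - 1 r - 6 = 0; roots r_1 = 3, r_2 = -2


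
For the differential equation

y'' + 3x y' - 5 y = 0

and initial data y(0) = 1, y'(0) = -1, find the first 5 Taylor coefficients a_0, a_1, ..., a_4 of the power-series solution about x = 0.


Ansatz: y(x) = sum_{n>=0} a_n x^n, so y'(x) = sum_{n>=1} n a_n x^(n-1) and y''(x) = sum_{n>=2} n(n-1) a_n x^(n-2).
Substitute into P(x) y'' + Q(x) y' + R(x) y = 0 with P(x) = 1, Q(x) = 3x, R(x) = -5, and match powers of x.
Initial conditions: a_0 = 1, a_1 = -1.
Setting the coefficient of each power of x to zero and solving order by order (substituting the coefficients already found):
  x^0: 2 a_2 - 5 a_0 = 0  ->  2 a_2 = 5 a_0 = 5  ->  a_2 = 5/2
  x^1: 6 a_3 - 2 a_1 = 0  ->  6 a_3 = 2 a_1 = -2  ->  a_3 = -1/3
  x^2: 12 a_4 + a_2 = 0  ->  12 a_4 = -a_2 = -5/2  ->  a_4 = -5/24
Truncated series: y(x) = 1 - x + (5/2) x^2 - (1/3) x^3 - (5/24) x^4 + O(x^5).

a_0 = 1; a_1 = -1; a_2 = 5/2; a_3 = -1/3; a_4 = -5/24


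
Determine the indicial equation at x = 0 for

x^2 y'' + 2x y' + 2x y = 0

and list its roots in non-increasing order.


Divide by x^2 to reach normal form y'' + P_1(x) y' + P_2(x) y = 0 with P_1(x) = 2/x and P_2(x) = 2/x.
x = 0 is a singular point because the y'-coefficient 2/x has a pole at x = 0 and the y-coefficient 2/x has a pole at x = 0.
It is a regular singular point because x P_1(x) = p(x) = 2 and x^2 P_2(x) = q(x) = 2x are polynomials, hence analytic at x = 0.
p(0) = 2,  q(0) = 0.
Indicial equation: r(r-1) + p(0) r + q(0) = 0, i.e. r^2 + (p(0) - 1) r + q(0) = 0, i.e. r^2 + 1 r = 0.
Discriminant: (1)^2 - 4(0) = 1, so r = (-1 ± 1)/2.
Solving: r_1 = 0, r_2 = -1.

indicial: r^2 + 1 r = 0; roots r_1 = 0, r_2 = -1


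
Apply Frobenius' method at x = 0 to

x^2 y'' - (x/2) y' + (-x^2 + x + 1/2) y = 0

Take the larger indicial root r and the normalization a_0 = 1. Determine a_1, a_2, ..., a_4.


Write in Frobenius form y'' + (p(x)/x) y' + (q(x)/x^2) y = 0:
  p(x) = -1/2,  q(x) = -x^2 + x + 1/2.
Indicial equation: r(r-1) + (-1/2) r + (1/2) = 0 -> roots r_1 = 1, r_2 = 1/2.
Take r = r_1 = 1. Let y(x) = x^r sum_{n>=0} a_n x^n with a_0 = 1.
Substitute y = x^r sum a_n x^n and match x^{r+n}. The recurrence is
  D(n) a_n + 1 a_{n-1} - 1 a_{n-2} = 0,  where D(n) = (r+n)(r+n-1) + (-1/2)(r+n) + (1/2).
  a_n = [-1 a_{n-1} + 1 a_{n-2}] / D(n).
Since the indicial polynomial factors as (r - r_1)(r - r_2), D(n) = (r_1 + n - r_1)(r_1 + n - r_2) = n(n + 1/2).
Evaluating step by step (a_0 = 1):
  n = 1: D(1) = 1(1 + 1/2) = 3/2; numerator = -1(1) = -1; a_1 = (-1)/(3/2) = -2/3
  n = 2: D(2) = 2(2 + 1/2) = 5; numerator = -1(-2/3) + 1(1) = 5/3; a_2 = (5/3)/(5) = 1/3
  n = 3: D(3) = 3(3 + 1/2) = 21/2; numerator = -1(1/3) + 1(-2/3) = -1; a_3 = (-1)/(21/2) = -2/21
  n = 4: D(4) = 4(4 + 1/2) = 18; numerator = -1(-2/21) + 1(1/3) = 3/7; a_4 = (3/7)/(18) = 1/42

r = 1; a_0 = 1; a_1 = -2/3; a_2 = 1/3; a_3 = -2/21; a_4 = 1/42


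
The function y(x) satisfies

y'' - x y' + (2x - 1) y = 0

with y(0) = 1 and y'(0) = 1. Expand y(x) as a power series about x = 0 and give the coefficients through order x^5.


Ansatz: y(x) = sum_{n>=0} a_n x^n, so y'(x) = sum_{n>=1} n a_n x^(n-1) and y''(x) = sum_{n>=2} n(n-1) a_n x^(n-2).
Substitute into P(x) y'' + Q(x) y' + R(x) y = 0 with P(x) = 1, Q(x) = -x, R(x) = 2x - 1, and match powers of x.
Initial conditions: a_0 = 1, a_1 = 1.
Setting the coefficient of each power of x to zero and solving order by order (substituting the coefficients already found):
  x^0: 2 a_2 - a_0 = 0  ->  2 a_2 = a_0 = 1  ->  a_2 = 1/2
  x^1: 6 a_3 - 2 a_1 + 2 a_0 = 0  ->  6 a_3 = 2 a_1 - 2 a_0 = 0  ->  a_3 = 0
  x^2: 12 a_4 - 3 a_2 + 2 a_1 = 0  ->  12 a_4 = 3 a_2 - 2 a_1 = -1/2  ->  a_4 = -1/24
  x^3: 20 a_5 - 4 a_3 + 2 a_2 = 0  ->  20 a_5 = 4 a_3 - 2 a_2 = -1  ->  a_5 = -1/20
Truncated series: y(x) = 1 + x + (1/2) x^2 - (1/24) x^4 - (1/20) x^5 + O(x^6).

a_0 = 1; a_1 = 1; a_2 = 1/2; a_3 = 0; a_4 = -1/24; a_5 = -1/20


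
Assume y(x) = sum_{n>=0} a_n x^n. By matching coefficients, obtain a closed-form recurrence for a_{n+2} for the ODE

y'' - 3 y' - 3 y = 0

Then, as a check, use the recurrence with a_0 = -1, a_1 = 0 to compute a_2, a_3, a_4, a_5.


Substitute y = sum_n a_n x^n.
y''(x) has coefficient (n+2)(n+1) a_{n+2} at x^n;
-3 y'(x) has coefficient -3 (n+1) a_{n+1} at x^n;
-3 y(x) has coefficient -3 a_n at x^n.
Matching x^n: (n+2)(n+1) a_{n+2} - 3 (n+1) a_{n+1} - 3 a_n = 0.
Thus a_{n+2} = [3 (n+1) a_{n+1} + 3 a_n] / ((n+1)(n+2)).

Check with a_0 = -1, a_1 = 0 (apply the recurrence for n = 0, 1, 2, 3): a_0 = -1, a_1 = 0, a_2 = -3/2, a_3 = -3/2, a_4 = -3/2, a_5 = -9/8.

a_(n+2) = [3 (n+1) a_(n+1) + 3 a_n] / ((n+1)(n+2)); check: a_0 = -1, a_1 = 0, a_2 = -3/2, a_3 = -3/2, a_4 = -3/2, a_5 = -9/8
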